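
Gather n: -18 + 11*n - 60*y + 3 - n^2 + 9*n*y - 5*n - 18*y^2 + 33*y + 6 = -n^2 + n*(9*y + 6) - 18*y^2 - 27*y - 9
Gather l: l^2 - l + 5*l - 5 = l^2 + 4*l - 5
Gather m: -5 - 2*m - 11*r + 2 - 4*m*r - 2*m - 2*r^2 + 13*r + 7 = m*(-4*r - 4) - 2*r^2 + 2*r + 4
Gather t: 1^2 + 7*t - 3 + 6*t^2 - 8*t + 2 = 6*t^2 - t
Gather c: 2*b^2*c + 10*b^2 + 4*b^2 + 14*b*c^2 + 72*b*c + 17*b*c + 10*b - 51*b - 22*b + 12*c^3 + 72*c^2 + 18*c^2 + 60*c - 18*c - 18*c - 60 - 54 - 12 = 14*b^2 - 63*b + 12*c^3 + c^2*(14*b + 90) + c*(2*b^2 + 89*b + 24) - 126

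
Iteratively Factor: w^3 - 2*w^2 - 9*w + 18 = (w + 3)*(w^2 - 5*w + 6) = (w - 2)*(w + 3)*(w - 3)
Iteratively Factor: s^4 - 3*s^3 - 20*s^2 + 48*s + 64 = (s + 4)*(s^3 - 7*s^2 + 8*s + 16) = (s - 4)*(s + 4)*(s^2 - 3*s - 4) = (s - 4)*(s + 1)*(s + 4)*(s - 4)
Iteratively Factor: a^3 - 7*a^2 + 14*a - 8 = (a - 1)*(a^2 - 6*a + 8) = (a - 4)*(a - 1)*(a - 2)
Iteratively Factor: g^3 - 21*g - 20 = (g - 5)*(g^2 + 5*g + 4) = (g - 5)*(g + 1)*(g + 4)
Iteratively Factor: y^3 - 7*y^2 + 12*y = (y - 3)*(y^2 - 4*y) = y*(y - 3)*(y - 4)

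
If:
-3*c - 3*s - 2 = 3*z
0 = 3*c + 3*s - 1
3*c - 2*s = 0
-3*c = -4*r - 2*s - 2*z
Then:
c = 2/15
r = 1/2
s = 1/5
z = -1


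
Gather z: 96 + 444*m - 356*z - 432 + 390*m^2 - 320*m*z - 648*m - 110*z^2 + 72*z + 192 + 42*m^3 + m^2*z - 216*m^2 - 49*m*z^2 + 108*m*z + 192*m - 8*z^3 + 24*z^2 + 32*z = 42*m^3 + 174*m^2 - 12*m - 8*z^3 + z^2*(-49*m - 86) + z*(m^2 - 212*m - 252) - 144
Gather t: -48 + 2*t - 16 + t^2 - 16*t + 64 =t^2 - 14*t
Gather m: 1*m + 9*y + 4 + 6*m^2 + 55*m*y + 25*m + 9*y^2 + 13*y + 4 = 6*m^2 + m*(55*y + 26) + 9*y^2 + 22*y + 8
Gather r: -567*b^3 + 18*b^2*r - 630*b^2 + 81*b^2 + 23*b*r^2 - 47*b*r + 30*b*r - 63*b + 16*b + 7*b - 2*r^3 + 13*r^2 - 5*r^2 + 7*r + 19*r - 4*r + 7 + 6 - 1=-567*b^3 - 549*b^2 - 40*b - 2*r^3 + r^2*(23*b + 8) + r*(18*b^2 - 17*b + 22) + 12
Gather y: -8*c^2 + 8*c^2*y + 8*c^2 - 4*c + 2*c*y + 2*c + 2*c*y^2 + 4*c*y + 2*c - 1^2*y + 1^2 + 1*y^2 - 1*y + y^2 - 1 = y^2*(2*c + 2) + y*(8*c^2 + 6*c - 2)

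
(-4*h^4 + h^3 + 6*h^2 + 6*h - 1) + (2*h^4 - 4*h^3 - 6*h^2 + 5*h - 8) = -2*h^4 - 3*h^3 + 11*h - 9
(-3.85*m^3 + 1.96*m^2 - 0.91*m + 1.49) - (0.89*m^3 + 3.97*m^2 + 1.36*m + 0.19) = -4.74*m^3 - 2.01*m^2 - 2.27*m + 1.3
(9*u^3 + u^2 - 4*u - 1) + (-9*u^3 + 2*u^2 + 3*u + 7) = 3*u^2 - u + 6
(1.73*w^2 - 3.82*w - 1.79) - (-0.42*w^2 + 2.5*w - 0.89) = 2.15*w^2 - 6.32*w - 0.9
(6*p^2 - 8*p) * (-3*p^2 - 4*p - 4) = -18*p^4 + 8*p^2 + 32*p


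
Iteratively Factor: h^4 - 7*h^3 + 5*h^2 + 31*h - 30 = (h - 1)*(h^3 - 6*h^2 - h + 30) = (h - 1)*(h + 2)*(h^2 - 8*h + 15) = (h - 5)*(h - 1)*(h + 2)*(h - 3)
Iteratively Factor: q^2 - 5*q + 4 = (q - 4)*(q - 1)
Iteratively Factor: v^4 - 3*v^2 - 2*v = (v + 1)*(v^3 - v^2 - 2*v) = (v - 2)*(v + 1)*(v^2 + v) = v*(v - 2)*(v + 1)*(v + 1)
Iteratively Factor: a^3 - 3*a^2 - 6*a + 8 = (a + 2)*(a^2 - 5*a + 4) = (a - 4)*(a + 2)*(a - 1)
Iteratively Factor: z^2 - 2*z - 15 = (z + 3)*(z - 5)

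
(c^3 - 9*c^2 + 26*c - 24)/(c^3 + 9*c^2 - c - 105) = (c^2 - 6*c + 8)/(c^2 + 12*c + 35)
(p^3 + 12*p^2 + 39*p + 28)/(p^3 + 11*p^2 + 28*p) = (p + 1)/p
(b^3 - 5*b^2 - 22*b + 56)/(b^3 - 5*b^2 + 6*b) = (b^2 - 3*b - 28)/(b*(b - 3))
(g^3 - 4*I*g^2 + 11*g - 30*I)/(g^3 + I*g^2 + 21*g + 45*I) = (g - 2*I)/(g + 3*I)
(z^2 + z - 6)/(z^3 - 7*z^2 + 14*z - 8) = (z + 3)/(z^2 - 5*z + 4)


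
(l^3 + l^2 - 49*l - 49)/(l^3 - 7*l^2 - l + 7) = (l + 7)/(l - 1)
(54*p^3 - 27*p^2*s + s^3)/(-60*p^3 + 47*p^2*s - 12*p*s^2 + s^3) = (-18*p^2 + 3*p*s + s^2)/(20*p^2 - 9*p*s + s^2)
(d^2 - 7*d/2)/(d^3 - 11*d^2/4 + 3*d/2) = 2*(2*d - 7)/(4*d^2 - 11*d + 6)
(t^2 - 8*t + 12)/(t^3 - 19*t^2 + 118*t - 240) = (t - 2)/(t^2 - 13*t + 40)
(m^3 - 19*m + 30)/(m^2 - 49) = (m^3 - 19*m + 30)/(m^2 - 49)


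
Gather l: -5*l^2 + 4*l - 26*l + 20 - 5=-5*l^2 - 22*l + 15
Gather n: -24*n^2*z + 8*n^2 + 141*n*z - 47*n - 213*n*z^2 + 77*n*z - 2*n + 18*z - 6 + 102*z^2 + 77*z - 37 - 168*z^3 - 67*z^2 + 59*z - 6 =n^2*(8 - 24*z) + n*(-213*z^2 + 218*z - 49) - 168*z^3 + 35*z^2 + 154*z - 49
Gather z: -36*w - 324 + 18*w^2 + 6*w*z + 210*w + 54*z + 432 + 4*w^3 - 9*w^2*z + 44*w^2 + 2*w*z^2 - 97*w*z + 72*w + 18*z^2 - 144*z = 4*w^3 + 62*w^2 + 246*w + z^2*(2*w + 18) + z*(-9*w^2 - 91*w - 90) + 108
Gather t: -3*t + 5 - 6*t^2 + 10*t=-6*t^2 + 7*t + 5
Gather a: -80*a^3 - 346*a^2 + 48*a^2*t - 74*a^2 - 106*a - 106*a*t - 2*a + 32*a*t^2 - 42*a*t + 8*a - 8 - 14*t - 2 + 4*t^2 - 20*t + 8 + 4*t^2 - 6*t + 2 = -80*a^3 + a^2*(48*t - 420) + a*(32*t^2 - 148*t - 100) + 8*t^2 - 40*t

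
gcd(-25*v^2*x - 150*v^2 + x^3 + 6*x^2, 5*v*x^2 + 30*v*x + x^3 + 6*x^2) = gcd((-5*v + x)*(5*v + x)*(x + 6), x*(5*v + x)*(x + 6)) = 5*v*x + 30*v + x^2 + 6*x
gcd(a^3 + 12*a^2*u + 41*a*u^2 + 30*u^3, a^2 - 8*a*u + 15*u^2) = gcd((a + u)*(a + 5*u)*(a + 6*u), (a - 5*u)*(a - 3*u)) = 1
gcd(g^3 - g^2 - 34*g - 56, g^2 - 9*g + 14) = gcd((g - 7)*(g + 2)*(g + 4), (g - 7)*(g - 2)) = g - 7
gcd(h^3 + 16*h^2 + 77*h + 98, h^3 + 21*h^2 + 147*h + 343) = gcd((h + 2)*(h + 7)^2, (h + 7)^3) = h^2 + 14*h + 49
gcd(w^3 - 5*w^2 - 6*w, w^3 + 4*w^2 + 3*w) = w^2 + w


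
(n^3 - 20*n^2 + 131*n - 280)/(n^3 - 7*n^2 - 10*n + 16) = (n^2 - 12*n + 35)/(n^2 + n - 2)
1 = 1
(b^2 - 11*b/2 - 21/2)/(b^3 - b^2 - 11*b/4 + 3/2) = 2*(b - 7)/(2*b^2 - 5*b + 2)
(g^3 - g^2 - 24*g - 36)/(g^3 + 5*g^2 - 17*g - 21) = (g^3 - g^2 - 24*g - 36)/(g^3 + 5*g^2 - 17*g - 21)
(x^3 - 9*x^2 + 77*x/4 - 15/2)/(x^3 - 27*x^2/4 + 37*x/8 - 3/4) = 2*(2*x - 5)/(4*x - 1)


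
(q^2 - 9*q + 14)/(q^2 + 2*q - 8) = (q - 7)/(q + 4)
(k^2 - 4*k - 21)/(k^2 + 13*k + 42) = (k^2 - 4*k - 21)/(k^2 + 13*k + 42)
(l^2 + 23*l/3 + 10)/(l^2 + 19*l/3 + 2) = (3*l + 5)/(3*l + 1)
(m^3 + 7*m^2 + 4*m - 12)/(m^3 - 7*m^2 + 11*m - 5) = (m^2 + 8*m + 12)/(m^2 - 6*m + 5)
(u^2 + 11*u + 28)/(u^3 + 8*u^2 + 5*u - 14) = (u + 4)/(u^2 + u - 2)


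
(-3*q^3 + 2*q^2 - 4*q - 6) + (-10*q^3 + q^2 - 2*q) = -13*q^3 + 3*q^2 - 6*q - 6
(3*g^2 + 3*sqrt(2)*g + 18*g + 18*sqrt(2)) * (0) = 0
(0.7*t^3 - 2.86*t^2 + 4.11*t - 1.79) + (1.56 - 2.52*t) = 0.7*t^3 - 2.86*t^2 + 1.59*t - 0.23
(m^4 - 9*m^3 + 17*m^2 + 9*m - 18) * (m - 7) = m^5 - 16*m^4 + 80*m^3 - 110*m^2 - 81*m + 126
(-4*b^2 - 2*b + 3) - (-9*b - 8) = -4*b^2 + 7*b + 11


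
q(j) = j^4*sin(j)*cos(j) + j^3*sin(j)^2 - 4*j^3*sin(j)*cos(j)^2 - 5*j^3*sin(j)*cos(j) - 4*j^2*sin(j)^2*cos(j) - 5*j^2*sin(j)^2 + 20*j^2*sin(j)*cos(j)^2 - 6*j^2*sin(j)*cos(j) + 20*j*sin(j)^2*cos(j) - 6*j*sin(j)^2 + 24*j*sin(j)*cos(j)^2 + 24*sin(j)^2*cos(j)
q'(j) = -j^4*sin(j)^2 + j^4*cos(j)^2 + 8*j^3*sin(j)^2*cos(j) + 5*j^3*sin(j)^2 + 6*j^3*sin(j)*cos(j) - 4*j^3*cos(j)^3 - 5*j^3*cos(j)^2 + 4*j^2*sin(j)^3 - 40*j^2*sin(j)^2*cos(j) + 9*j^2*sin(j)^2 - 20*j^2*sin(j)*cos(j)^2 - 25*j^2*sin(j)*cos(j) + 20*j^2*cos(j)^3 - 6*j^2*cos(j)^2 - 20*j*sin(j)^3 - 56*j*sin(j)^2*cos(j) - 10*j*sin(j)^2 + 80*j*sin(j)*cos(j)^2 - 24*j*sin(j)*cos(j) + 24*j*cos(j)^3 - 24*sin(j)^3 + 20*sin(j)^2*cos(j) - 6*sin(j)^2 + 72*sin(j)*cos(j)^2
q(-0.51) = 5.81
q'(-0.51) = -7.36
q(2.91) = 49.10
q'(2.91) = -148.39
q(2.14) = 13.64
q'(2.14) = 132.29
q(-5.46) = 913.26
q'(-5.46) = -1521.27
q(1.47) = -13.58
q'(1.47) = -52.24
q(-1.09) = -2.31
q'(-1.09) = 25.16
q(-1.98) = -0.36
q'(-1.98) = -9.51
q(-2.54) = -8.62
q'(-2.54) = 25.83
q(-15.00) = 24571.81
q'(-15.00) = 3288.85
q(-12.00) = 15664.79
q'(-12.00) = 5860.93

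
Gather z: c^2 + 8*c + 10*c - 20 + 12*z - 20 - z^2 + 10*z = c^2 + 18*c - z^2 + 22*z - 40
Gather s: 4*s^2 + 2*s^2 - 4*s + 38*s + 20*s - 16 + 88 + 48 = 6*s^2 + 54*s + 120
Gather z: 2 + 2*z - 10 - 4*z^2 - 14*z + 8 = -4*z^2 - 12*z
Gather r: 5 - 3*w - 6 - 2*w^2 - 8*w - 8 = -2*w^2 - 11*w - 9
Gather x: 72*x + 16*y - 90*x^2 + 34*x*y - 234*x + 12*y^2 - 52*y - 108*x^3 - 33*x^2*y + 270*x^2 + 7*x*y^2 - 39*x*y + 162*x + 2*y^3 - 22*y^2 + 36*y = -108*x^3 + x^2*(180 - 33*y) + x*(7*y^2 - 5*y) + 2*y^3 - 10*y^2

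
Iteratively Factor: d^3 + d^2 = (d + 1)*(d^2) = d*(d + 1)*(d)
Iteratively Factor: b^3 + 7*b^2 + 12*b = (b + 3)*(b^2 + 4*b) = b*(b + 3)*(b + 4)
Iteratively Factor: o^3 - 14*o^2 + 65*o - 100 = (o - 5)*(o^2 - 9*o + 20) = (o - 5)^2*(o - 4)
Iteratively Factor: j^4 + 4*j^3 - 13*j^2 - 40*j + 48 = (j - 3)*(j^3 + 7*j^2 + 8*j - 16) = (j - 3)*(j - 1)*(j^2 + 8*j + 16) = (j - 3)*(j - 1)*(j + 4)*(j + 4)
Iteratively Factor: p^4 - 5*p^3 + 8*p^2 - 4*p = (p - 2)*(p^3 - 3*p^2 + 2*p) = (p - 2)^2*(p^2 - p) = (p - 2)^2*(p - 1)*(p)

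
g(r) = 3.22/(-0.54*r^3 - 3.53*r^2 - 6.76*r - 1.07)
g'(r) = 3.22*(1.62*r^2 + 7.06*r + 6.76)/(-0.54*r^3 - 3.53*r^2 - 6.76*r - 1.07)^2 = (5.2164*r^2 + 22.7332*r + 21.7672)/(0.54*r^3 + 3.53*r^2 + 6.76*r + 1.07)^2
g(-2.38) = 1.40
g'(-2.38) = -0.53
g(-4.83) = 0.32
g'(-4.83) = 0.33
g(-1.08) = 1.15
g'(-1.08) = 0.42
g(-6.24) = 0.09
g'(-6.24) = 0.07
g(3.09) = -0.04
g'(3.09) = 0.03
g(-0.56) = 1.89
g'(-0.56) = 3.68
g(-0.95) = 1.22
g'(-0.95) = 0.71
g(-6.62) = 0.07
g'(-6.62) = 0.05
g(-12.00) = 0.01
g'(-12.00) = 0.00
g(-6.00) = 0.11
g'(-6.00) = 0.09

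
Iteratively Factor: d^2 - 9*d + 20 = (d - 5)*(d - 4)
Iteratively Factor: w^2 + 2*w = (w + 2)*(w)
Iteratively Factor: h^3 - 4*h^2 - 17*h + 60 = (h - 5)*(h^2 + h - 12) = (h - 5)*(h - 3)*(h + 4)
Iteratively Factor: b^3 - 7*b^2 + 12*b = (b - 3)*(b^2 - 4*b) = b*(b - 3)*(b - 4)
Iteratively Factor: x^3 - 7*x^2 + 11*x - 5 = (x - 5)*(x^2 - 2*x + 1) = (x - 5)*(x - 1)*(x - 1)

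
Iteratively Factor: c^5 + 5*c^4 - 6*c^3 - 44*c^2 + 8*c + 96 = (c - 2)*(c^4 + 7*c^3 + 8*c^2 - 28*c - 48) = (c - 2)^2*(c^3 + 9*c^2 + 26*c + 24) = (c - 2)^2*(c + 2)*(c^2 + 7*c + 12) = (c - 2)^2*(c + 2)*(c + 4)*(c + 3)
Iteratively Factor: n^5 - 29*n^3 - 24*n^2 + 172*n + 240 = (n - 5)*(n^4 + 5*n^3 - 4*n^2 - 44*n - 48) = (n - 5)*(n - 3)*(n^3 + 8*n^2 + 20*n + 16) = (n - 5)*(n - 3)*(n + 4)*(n^2 + 4*n + 4) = (n - 5)*(n - 3)*(n + 2)*(n + 4)*(n + 2)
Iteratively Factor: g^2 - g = (g)*(g - 1)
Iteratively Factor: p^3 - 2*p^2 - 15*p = (p - 5)*(p^2 + 3*p) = p*(p - 5)*(p + 3)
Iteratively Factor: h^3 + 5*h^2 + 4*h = (h + 1)*(h^2 + 4*h) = h*(h + 1)*(h + 4)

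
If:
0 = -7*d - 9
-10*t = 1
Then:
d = -9/7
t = -1/10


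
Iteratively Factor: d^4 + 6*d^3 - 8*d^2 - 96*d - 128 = (d + 4)*(d^3 + 2*d^2 - 16*d - 32) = (d + 2)*(d + 4)*(d^2 - 16) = (d - 4)*(d + 2)*(d + 4)*(d + 4)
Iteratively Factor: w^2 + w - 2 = (w + 2)*(w - 1)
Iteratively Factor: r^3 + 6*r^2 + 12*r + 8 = (r + 2)*(r^2 + 4*r + 4) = (r + 2)^2*(r + 2)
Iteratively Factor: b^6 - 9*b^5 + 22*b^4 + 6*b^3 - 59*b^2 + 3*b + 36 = (b - 3)*(b^5 - 6*b^4 + 4*b^3 + 18*b^2 - 5*b - 12) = (b - 3)*(b + 1)*(b^4 - 7*b^3 + 11*b^2 + 7*b - 12) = (b - 4)*(b - 3)*(b + 1)*(b^3 - 3*b^2 - b + 3) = (b - 4)*(b - 3)*(b + 1)^2*(b^2 - 4*b + 3) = (b - 4)*(b - 3)^2*(b + 1)^2*(b - 1)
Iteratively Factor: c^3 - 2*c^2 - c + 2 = (c - 1)*(c^2 - c - 2) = (c - 1)*(c + 1)*(c - 2)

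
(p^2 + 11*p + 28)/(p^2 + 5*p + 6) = (p^2 + 11*p + 28)/(p^2 + 5*p + 6)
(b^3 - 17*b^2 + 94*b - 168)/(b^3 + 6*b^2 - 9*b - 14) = (b^3 - 17*b^2 + 94*b - 168)/(b^3 + 6*b^2 - 9*b - 14)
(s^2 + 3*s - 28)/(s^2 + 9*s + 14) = (s - 4)/(s + 2)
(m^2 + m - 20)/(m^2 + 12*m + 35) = (m - 4)/(m + 7)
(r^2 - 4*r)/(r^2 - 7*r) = (r - 4)/(r - 7)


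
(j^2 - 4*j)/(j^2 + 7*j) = (j - 4)/(j + 7)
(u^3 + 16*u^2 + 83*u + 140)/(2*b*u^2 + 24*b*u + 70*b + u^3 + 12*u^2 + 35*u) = (u + 4)/(2*b + u)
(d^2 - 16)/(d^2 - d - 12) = (d + 4)/(d + 3)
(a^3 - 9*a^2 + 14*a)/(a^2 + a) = (a^2 - 9*a + 14)/(a + 1)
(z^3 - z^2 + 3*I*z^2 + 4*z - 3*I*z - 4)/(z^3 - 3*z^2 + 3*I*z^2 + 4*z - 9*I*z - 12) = (z - 1)/(z - 3)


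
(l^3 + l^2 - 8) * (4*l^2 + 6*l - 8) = 4*l^5 + 10*l^4 - 2*l^3 - 40*l^2 - 48*l + 64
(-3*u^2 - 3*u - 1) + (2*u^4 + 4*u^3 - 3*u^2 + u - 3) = 2*u^4 + 4*u^3 - 6*u^2 - 2*u - 4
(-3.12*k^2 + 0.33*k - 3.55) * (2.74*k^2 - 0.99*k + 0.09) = -8.5488*k^4 + 3.993*k^3 - 10.3345*k^2 + 3.5442*k - 0.3195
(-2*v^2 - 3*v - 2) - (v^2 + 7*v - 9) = -3*v^2 - 10*v + 7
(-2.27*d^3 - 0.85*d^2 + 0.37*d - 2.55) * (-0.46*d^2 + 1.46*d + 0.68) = 1.0442*d^5 - 2.9232*d^4 - 2.9548*d^3 + 1.1352*d^2 - 3.4714*d - 1.734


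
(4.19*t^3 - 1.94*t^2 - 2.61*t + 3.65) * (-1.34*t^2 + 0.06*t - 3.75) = -5.6146*t^5 + 2.851*t^4 - 12.3315*t^3 + 2.2274*t^2 + 10.0065*t - 13.6875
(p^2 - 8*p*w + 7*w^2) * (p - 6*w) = p^3 - 14*p^2*w + 55*p*w^2 - 42*w^3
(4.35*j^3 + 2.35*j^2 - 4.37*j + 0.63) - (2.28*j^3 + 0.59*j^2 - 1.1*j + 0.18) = 2.07*j^3 + 1.76*j^2 - 3.27*j + 0.45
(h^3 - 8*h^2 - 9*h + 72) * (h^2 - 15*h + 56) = h^5 - 23*h^4 + 167*h^3 - 241*h^2 - 1584*h + 4032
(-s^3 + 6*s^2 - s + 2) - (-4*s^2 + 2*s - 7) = -s^3 + 10*s^2 - 3*s + 9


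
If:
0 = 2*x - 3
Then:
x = 3/2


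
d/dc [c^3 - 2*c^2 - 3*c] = 3*c^2 - 4*c - 3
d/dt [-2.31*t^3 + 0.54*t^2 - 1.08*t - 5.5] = -6.93*t^2 + 1.08*t - 1.08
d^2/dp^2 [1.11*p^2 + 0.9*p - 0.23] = 2.22000000000000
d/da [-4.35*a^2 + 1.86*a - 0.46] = 1.86 - 8.7*a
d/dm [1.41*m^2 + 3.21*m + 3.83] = 2.82*m + 3.21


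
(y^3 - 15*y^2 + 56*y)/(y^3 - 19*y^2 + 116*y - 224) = y/(y - 4)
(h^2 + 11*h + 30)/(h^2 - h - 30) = (h + 6)/(h - 6)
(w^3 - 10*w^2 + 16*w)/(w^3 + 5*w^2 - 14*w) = (w - 8)/(w + 7)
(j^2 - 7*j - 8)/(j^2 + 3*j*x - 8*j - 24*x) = (j + 1)/(j + 3*x)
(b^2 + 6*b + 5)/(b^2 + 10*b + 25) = (b + 1)/(b + 5)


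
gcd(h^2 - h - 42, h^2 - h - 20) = 1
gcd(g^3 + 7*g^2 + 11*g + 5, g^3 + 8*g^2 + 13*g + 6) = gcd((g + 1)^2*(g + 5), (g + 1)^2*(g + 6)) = g^2 + 2*g + 1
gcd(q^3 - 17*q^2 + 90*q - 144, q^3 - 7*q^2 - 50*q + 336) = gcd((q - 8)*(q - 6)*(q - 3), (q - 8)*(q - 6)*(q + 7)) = q^2 - 14*q + 48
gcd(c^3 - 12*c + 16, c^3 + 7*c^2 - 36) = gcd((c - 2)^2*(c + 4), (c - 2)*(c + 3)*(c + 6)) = c - 2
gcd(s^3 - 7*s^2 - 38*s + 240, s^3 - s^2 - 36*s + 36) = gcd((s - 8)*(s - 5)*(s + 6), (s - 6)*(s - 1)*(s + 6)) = s + 6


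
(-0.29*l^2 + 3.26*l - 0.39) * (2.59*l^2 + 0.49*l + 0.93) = -0.7511*l^4 + 8.3013*l^3 + 0.3176*l^2 + 2.8407*l - 0.3627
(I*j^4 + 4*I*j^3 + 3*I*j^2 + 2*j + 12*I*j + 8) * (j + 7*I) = I*j^5 - 7*j^4 + 4*I*j^4 - 28*j^3 + 3*I*j^3 - 19*j^2 + 12*I*j^2 - 76*j + 14*I*j + 56*I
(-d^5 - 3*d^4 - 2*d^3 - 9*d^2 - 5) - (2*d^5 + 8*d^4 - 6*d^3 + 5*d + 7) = -3*d^5 - 11*d^4 + 4*d^3 - 9*d^2 - 5*d - 12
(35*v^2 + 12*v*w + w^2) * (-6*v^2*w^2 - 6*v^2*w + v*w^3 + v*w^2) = -210*v^4*w^2 - 210*v^4*w - 37*v^3*w^3 - 37*v^3*w^2 + 6*v^2*w^4 + 6*v^2*w^3 + v*w^5 + v*w^4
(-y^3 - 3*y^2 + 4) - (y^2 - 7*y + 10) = -y^3 - 4*y^2 + 7*y - 6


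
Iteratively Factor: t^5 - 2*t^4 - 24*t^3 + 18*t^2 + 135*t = (t - 3)*(t^4 + t^3 - 21*t^2 - 45*t) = t*(t - 3)*(t^3 + t^2 - 21*t - 45) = t*(t - 3)*(t + 3)*(t^2 - 2*t - 15) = t*(t - 3)*(t + 3)^2*(t - 5)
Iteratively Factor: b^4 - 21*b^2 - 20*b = (b + 1)*(b^3 - b^2 - 20*b) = (b - 5)*(b + 1)*(b^2 + 4*b) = b*(b - 5)*(b + 1)*(b + 4)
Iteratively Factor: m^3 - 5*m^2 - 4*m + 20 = (m - 5)*(m^2 - 4) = (m - 5)*(m + 2)*(m - 2)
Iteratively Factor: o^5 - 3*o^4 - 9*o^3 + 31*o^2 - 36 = (o - 2)*(o^4 - o^3 - 11*o^2 + 9*o + 18) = (o - 2)*(o + 1)*(o^3 - 2*o^2 - 9*o + 18) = (o - 2)^2*(o + 1)*(o^2 - 9) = (o - 2)^2*(o + 1)*(o + 3)*(o - 3)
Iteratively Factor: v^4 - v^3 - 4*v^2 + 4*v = (v)*(v^3 - v^2 - 4*v + 4) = v*(v + 2)*(v^2 - 3*v + 2) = v*(v - 2)*(v + 2)*(v - 1)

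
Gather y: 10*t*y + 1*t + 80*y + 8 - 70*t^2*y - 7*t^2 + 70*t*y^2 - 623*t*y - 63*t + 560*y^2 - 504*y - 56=-7*t^2 - 62*t + y^2*(70*t + 560) + y*(-70*t^2 - 613*t - 424) - 48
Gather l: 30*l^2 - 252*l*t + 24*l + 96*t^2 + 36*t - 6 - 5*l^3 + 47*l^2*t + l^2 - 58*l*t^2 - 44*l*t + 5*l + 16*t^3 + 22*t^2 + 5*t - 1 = -5*l^3 + l^2*(47*t + 31) + l*(-58*t^2 - 296*t + 29) + 16*t^3 + 118*t^2 + 41*t - 7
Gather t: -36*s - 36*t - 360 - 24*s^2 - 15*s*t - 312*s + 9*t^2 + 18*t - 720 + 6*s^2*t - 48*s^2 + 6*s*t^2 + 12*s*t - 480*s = -72*s^2 - 828*s + t^2*(6*s + 9) + t*(6*s^2 - 3*s - 18) - 1080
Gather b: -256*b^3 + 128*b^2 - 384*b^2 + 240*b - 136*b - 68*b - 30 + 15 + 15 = -256*b^3 - 256*b^2 + 36*b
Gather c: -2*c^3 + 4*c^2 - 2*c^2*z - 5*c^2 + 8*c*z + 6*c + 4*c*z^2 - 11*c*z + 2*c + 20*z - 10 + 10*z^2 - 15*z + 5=-2*c^3 + c^2*(-2*z - 1) + c*(4*z^2 - 3*z + 8) + 10*z^2 + 5*z - 5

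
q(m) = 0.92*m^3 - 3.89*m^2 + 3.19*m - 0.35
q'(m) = 2.76*m^2 - 7.78*m + 3.19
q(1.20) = -0.53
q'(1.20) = -2.17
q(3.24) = 0.44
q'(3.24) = 6.96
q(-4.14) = -145.51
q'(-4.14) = 82.70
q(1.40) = -0.98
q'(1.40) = -2.29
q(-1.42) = -15.36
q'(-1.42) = 19.80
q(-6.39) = -419.61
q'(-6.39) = 165.60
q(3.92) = 7.80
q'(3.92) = 15.10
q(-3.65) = -108.55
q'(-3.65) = 68.36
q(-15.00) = -4028.45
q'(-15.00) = 740.89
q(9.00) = 383.95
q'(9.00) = 156.73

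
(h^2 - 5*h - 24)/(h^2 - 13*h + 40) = (h + 3)/(h - 5)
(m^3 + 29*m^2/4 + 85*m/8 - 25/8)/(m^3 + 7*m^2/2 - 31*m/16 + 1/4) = 2*(2*m^2 + 15*m + 25)/(4*m^2 + 15*m - 4)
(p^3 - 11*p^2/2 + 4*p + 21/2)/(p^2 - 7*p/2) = p - 2 - 3/p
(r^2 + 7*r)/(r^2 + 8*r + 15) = r*(r + 7)/(r^2 + 8*r + 15)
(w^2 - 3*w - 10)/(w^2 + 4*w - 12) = (w^2 - 3*w - 10)/(w^2 + 4*w - 12)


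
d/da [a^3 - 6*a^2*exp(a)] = 3*a*(-2*a*exp(a) + a - 4*exp(a))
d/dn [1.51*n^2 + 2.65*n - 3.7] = 3.02*n + 2.65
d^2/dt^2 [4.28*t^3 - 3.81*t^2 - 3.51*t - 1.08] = 25.68*t - 7.62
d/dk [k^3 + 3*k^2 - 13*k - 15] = 3*k^2 + 6*k - 13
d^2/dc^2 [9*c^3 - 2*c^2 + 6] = 54*c - 4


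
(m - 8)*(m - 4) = m^2 - 12*m + 32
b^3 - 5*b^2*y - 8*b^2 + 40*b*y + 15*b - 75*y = (b - 5)*(b - 3)*(b - 5*y)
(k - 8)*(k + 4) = k^2 - 4*k - 32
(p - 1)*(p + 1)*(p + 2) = p^3 + 2*p^2 - p - 2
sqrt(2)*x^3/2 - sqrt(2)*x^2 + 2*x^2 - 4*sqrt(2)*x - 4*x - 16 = (x - 4)*(x + 2*sqrt(2))*(sqrt(2)*x/2 + sqrt(2))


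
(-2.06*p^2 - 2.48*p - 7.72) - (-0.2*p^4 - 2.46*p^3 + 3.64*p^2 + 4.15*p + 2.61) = 0.2*p^4 + 2.46*p^3 - 5.7*p^2 - 6.63*p - 10.33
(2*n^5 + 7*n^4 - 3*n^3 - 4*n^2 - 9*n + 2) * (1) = 2*n^5 + 7*n^4 - 3*n^3 - 4*n^2 - 9*n + 2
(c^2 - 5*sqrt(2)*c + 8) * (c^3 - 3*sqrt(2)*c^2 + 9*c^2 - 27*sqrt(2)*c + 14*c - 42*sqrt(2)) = c^5 - 8*sqrt(2)*c^4 + 9*c^4 - 72*sqrt(2)*c^3 + 52*c^3 - 136*sqrt(2)*c^2 + 342*c^2 - 216*sqrt(2)*c + 532*c - 336*sqrt(2)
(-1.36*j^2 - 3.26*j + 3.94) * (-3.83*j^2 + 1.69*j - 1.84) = 5.2088*j^4 + 10.1874*j^3 - 18.0972*j^2 + 12.657*j - 7.2496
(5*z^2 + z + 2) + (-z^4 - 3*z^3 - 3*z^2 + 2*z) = -z^4 - 3*z^3 + 2*z^2 + 3*z + 2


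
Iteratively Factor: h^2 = (h)*(h)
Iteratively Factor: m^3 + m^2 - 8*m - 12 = (m - 3)*(m^2 + 4*m + 4) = (m - 3)*(m + 2)*(m + 2)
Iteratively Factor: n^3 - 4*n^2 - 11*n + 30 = (n - 5)*(n^2 + n - 6) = (n - 5)*(n - 2)*(n + 3)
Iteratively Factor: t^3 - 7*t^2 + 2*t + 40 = (t - 5)*(t^2 - 2*t - 8) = (t - 5)*(t + 2)*(t - 4)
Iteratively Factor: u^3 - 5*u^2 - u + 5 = (u + 1)*(u^2 - 6*u + 5) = (u - 1)*(u + 1)*(u - 5)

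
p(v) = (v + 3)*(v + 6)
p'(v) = 2*v + 9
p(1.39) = 32.44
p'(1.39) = 11.78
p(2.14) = 41.84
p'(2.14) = 13.28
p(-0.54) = 13.43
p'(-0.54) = 7.92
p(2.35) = 44.67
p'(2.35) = 13.70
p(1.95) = 39.35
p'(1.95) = 12.90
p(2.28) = 43.72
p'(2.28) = 13.56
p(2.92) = 52.81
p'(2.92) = 14.84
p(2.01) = 40.13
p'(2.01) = 13.02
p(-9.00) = 18.00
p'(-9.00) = -9.00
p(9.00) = 180.00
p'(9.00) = 27.00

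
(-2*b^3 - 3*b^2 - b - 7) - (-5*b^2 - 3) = -2*b^3 + 2*b^2 - b - 4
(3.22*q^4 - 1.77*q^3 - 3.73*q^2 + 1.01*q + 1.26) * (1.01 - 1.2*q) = -3.864*q^5 + 5.3762*q^4 + 2.6883*q^3 - 4.9793*q^2 - 0.4919*q + 1.2726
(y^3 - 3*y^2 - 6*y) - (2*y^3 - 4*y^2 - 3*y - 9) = -y^3 + y^2 - 3*y + 9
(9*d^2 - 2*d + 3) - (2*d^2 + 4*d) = 7*d^2 - 6*d + 3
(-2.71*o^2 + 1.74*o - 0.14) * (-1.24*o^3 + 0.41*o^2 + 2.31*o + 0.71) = 3.3604*o^5 - 3.2687*o^4 - 5.3731*o^3 + 2.0379*o^2 + 0.912*o - 0.0994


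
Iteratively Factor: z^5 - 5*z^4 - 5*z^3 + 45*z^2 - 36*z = (z)*(z^4 - 5*z^3 - 5*z^2 + 45*z - 36) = z*(z - 1)*(z^3 - 4*z^2 - 9*z + 36) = z*(z - 3)*(z - 1)*(z^2 - z - 12) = z*(z - 4)*(z - 3)*(z - 1)*(z + 3)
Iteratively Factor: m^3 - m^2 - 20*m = (m - 5)*(m^2 + 4*m) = (m - 5)*(m + 4)*(m)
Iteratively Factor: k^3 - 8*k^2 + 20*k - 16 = (k - 2)*(k^2 - 6*k + 8) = (k - 4)*(k - 2)*(k - 2)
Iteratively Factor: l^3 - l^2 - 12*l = (l)*(l^2 - l - 12) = l*(l - 4)*(l + 3)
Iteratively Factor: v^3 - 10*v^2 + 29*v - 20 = (v - 1)*(v^2 - 9*v + 20) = (v - 5)*(v - 1)*(v - 4)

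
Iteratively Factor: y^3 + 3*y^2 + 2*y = (y)*(y^2 + 3*y + 2) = y*(y + 1)*(y + 2)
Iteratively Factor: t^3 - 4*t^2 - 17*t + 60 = (t - 5)*(t^2 + t - 12) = (t - 5)*(t + 4)*(t - 3)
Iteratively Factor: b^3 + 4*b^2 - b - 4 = (b + 4)*(b^2 - 1) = (b - 1)*(b + 4)*(b + 1)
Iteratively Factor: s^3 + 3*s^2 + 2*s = (s)*(s^2 + 3*s + 2) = s*(s + 2)*(s + 1)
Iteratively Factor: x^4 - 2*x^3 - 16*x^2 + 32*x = (x + 4)*(x^3 - 6*x^2 + 8*x) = (x - 2)*(x + 4)*(x^2 - 4*x) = x*(x - 2)*(x + 4)*(x - 4)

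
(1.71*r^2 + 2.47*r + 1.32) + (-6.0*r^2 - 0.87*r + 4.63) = -4.29*r^2 + 1.6*r + 5.95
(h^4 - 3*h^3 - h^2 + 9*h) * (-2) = -2*h^4 + 6*h^3 + 2*h^2 - 18*h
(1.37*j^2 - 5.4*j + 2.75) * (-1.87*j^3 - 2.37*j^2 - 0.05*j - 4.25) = -2.5619*j^5 + 6.8511*j^4 + 7.587*j^3 - 12.07*j^2 + 22.8125*j - 11.6875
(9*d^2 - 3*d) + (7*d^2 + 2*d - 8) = 16*d^2 - d - 8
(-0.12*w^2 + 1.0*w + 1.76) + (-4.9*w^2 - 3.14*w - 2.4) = -5.02*w^2 - 2.14*w - 0.64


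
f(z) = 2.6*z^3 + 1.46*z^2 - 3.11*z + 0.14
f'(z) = 7.8*z^2 + 2.92*z - 3.11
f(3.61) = 130.26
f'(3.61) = 109.08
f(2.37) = 35.58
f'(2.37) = 47.62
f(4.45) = 244.33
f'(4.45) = 164.34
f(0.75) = -0.27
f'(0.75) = 3.47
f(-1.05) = 2.01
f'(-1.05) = 2.42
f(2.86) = 64.01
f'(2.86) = 69.04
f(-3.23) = -62.20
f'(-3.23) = 68.84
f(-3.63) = -93.70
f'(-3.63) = 89.07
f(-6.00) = -490.24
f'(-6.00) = 260.17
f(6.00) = 595.64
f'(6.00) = 295.21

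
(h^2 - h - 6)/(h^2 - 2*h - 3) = (h + 2)/(h + 1)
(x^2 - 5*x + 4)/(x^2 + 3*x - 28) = (x - 1)/(x + 7)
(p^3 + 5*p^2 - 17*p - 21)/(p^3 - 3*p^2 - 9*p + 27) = (p^2 + 8*p + 7)/(p^2 - 9)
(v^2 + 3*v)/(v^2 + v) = (v + 3)/(v + 1)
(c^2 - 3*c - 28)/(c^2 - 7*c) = (c + 4)/c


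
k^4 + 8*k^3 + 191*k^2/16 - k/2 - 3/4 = (k - 1/4)*(k + 1/4)*(k + 2)*(k + 6)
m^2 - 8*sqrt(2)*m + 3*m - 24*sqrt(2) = (m + 3)*(m - 8*sqrt(2))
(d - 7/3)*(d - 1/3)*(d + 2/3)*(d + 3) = d^4 + d^3 - 7*d^2 - 67*d/27 + 14/9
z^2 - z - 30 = (z - 6)*(z + 5)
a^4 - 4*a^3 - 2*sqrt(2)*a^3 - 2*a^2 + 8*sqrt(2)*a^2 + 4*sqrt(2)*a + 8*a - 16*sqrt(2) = (a - 4)*(a - 2*sqrt(2))*(a - sqrt(2))*(a + sqrt(2))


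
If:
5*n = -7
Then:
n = -7/5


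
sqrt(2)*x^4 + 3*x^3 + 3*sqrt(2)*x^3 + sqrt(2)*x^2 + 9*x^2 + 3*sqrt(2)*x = x*(x + 3)*(x + sqrt(2))*(sqrt(2)*x + 1)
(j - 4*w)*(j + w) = j^2 - 3*j*w - 4*w^2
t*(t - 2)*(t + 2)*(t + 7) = t^4 + 7*t^3 - 4*t^2 - 28*t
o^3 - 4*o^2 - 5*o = o*(o - 5)*(o + 1)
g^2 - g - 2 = (g - 2)*(g + 1)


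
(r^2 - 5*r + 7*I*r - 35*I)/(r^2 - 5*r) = (r + 7*I)/r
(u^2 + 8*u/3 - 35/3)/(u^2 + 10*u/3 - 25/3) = (3*u - 7)/(3*u - 5)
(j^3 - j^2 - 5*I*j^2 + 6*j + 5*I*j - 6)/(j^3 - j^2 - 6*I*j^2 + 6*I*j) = (j + I)/j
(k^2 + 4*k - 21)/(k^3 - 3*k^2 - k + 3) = (k + 7)/(k^2 - 1)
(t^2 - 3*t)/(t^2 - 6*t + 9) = t/(t - 3)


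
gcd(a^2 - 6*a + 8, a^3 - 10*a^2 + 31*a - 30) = a - 2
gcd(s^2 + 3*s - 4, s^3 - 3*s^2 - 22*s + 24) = s^2 + 3*s - 4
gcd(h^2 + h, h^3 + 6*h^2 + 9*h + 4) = h + 1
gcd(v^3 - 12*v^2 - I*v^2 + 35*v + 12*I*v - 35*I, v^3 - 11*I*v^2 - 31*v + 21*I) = v - I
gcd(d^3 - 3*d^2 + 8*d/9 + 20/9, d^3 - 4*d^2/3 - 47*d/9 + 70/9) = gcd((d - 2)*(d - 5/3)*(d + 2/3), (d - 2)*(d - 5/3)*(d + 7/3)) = d^2 - 11*d/3 + 10/3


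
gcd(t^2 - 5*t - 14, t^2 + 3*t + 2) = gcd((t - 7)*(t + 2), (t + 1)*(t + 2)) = t + 2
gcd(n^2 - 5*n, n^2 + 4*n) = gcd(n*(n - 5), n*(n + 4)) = n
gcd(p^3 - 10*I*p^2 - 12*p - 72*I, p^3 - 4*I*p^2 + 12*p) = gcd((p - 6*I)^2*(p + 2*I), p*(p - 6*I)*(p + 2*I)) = p^2 - 4*I*p + 12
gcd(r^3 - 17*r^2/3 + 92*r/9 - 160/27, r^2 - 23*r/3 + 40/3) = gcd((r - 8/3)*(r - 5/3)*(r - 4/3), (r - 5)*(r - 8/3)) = r - 8/3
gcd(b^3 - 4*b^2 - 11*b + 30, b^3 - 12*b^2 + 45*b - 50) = b^2 - 7*b + 10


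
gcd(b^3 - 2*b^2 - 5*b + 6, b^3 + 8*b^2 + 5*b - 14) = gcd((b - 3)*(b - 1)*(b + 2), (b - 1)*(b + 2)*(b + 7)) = b^2 + b - 2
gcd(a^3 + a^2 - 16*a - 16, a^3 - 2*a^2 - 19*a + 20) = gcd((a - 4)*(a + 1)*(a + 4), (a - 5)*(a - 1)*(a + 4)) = a + 4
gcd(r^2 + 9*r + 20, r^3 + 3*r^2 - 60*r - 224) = r + 4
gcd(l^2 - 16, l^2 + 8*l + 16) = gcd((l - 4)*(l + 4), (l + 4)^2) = l + 4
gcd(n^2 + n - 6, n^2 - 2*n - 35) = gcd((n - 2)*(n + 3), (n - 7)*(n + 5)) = 1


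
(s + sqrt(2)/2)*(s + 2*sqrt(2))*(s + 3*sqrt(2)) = s^3 + 11*sqrt(2)*s^2/2 + 17*s + 6*sqrt(2)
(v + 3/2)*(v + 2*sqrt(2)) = v^2 + 3*v/2 + 2*sqrt(2)*v + 3*sqrt(2)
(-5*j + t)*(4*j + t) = -20*j^2 - j*t + t^2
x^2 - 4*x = x*(x - 4)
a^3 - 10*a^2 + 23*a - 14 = (a - 7)*(a - 2)*(a - 1)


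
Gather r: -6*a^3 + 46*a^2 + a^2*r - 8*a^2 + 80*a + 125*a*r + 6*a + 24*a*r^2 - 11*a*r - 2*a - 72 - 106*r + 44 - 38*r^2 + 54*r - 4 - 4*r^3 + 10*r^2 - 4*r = -6*a^3 + 38*a^2 + 84*a - 4*r^3 + r^2*(24*a - 28) + r*(a^2 + 114*a - 56) - 32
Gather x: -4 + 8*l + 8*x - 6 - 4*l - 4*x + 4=4*l + 4*x - 6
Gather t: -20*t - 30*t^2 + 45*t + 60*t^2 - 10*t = 30*t^2 + 15*t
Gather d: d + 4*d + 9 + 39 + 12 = 5*d + 60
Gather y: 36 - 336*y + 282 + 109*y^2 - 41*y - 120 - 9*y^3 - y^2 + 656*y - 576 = -9*y^3 + 108*y^2 + 279*y - 378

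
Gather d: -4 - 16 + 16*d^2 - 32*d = 16*d^2 - 32*d - 20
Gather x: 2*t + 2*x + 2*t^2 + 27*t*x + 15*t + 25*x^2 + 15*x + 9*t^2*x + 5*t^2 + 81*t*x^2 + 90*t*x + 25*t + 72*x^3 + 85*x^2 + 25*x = 7*t^2 + 42*t + 72*x^3 + x^2*(81*t + 110) + x*(9*t^2 + 117*t + 42)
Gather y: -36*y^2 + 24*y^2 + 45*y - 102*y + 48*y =-12*y^2 - 9*y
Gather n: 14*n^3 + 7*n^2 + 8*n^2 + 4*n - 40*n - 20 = 14*n^3 + 15*n^2 - 36*n - 20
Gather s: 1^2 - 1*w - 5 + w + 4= 0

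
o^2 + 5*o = o*(o + 5)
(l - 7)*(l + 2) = l^2 - 5*l - 14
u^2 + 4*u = u*(u + 4)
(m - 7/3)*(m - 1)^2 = m^3 - 13*m^2/3 + 17*m/3 - 7/3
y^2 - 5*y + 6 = (y - 3)*(y - 2)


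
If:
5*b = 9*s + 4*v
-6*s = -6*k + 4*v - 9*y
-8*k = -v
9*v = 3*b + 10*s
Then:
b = 396*y/163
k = 63*y/326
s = 108*y/163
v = 252*y/163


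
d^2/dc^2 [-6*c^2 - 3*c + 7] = -12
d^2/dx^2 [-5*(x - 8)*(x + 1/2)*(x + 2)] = 55 - 30*x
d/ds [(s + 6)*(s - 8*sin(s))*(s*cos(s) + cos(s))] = -(s + 1)*(s + 6)*(8*cos(s) - 1)*cos(s) + (s + 1)*(s - 8*sin(s))*cos(s) - (s + 6)*(s - 8*sin(s))*(s*sin(s) - sqrt(2)*cos(s + pi/4))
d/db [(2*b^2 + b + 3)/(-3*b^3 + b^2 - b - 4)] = (-(4*b + 1)*(3*b^3 - b^2 + b + 4) + (2*b^2 + b + 3)*(9*b^2 - 2*b + 1))/(3*b^3 - b^2 + b + 4)^2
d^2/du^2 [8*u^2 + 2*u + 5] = 16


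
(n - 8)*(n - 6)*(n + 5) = n^3 - 9*n^2 - 22*n + 240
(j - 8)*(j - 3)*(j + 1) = j^3 - 10*j^2 + 13*j + 24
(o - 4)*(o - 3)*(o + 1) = o^3 - 6*o^2 + 5*o + 12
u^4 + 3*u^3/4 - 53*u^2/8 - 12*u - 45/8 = (u - 3)*(u + 1)*(u + 5/4)*(u + 3/2)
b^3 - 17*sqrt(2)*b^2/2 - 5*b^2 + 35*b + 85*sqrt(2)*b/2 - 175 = (b - 5)*(b - 5*sqrt(2))*(b - 7*sqrt(2)/2)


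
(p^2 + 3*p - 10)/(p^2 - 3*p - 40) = (p - 2)/(p - 8)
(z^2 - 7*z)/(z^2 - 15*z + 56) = z/(z - 8)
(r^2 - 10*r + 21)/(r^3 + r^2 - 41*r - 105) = (r - 3)/(r^2 + 8*r + 15)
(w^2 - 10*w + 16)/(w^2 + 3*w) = (w^2 - 10*w + 16)/(w*(w + 3))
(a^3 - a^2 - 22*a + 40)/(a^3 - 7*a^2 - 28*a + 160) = (a - 2)/(a - 8)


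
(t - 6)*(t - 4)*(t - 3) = t^3 - 13*t^2 + 54*t - 72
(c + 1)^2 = c^2 + 2*c + 1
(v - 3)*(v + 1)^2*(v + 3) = v^4 + 2*v^3 - 8*v^2 - 18*v - 9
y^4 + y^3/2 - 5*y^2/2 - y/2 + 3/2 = (y - 1)^2*(y + 1)*(y + 3/2)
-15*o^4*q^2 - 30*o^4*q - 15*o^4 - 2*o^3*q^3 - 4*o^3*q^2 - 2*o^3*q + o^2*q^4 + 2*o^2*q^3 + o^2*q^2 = (-5*o + q)*(3*o + q)*(o*q + o)^2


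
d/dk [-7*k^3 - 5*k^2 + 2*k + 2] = -21*k^2 - 10*k + 2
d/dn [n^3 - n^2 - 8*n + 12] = 3*n^2 - 2*n - 8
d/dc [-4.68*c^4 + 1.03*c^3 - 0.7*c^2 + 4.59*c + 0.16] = -18.72*c^3 + 3.09*c^2 - 1.4*c + 4.59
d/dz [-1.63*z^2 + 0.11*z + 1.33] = 0.11 - 3.26*z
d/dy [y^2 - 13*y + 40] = 2*y - 13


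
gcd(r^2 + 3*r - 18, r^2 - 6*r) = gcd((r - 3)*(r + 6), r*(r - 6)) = 1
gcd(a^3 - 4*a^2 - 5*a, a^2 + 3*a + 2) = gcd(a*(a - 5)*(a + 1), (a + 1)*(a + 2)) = a + 1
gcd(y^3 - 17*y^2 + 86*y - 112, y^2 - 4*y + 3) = 1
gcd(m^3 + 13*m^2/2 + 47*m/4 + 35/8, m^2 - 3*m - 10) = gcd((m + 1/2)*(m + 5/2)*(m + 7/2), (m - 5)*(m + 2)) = 1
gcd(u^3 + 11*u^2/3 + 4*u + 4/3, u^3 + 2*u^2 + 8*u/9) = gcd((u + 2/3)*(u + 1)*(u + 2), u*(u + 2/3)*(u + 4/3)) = u + 2/3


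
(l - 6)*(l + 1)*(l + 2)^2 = l^4 - l^3 - 22*l^2 - 44*l - 24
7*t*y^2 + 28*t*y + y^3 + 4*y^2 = y*(7*t + y)*(y + 4)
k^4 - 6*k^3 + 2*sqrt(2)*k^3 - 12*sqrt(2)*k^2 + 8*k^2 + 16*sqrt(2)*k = k*(k - 4)*(k - 2)*(k + 2*sqrt(2))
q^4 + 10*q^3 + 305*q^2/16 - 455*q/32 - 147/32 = (q - 3/4)*(q + 1/4)*(q + 7/2)*(q + 7)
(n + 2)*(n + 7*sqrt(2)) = n^2 + 2*n + 7*sqrt(2)*n + 14*sqrt(2)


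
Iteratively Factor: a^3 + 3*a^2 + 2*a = (a + 1)*(a^2 + 2*a) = (a + 1)*(a + 2)*(a)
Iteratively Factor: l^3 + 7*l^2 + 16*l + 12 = (l + 2)*(l^2 + 5*l + 6) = (l + 2)^2*(l + 3)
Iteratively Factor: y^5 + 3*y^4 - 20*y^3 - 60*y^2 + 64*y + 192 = (y + 2)*(y^4 + y^3 - 22*y^2 - 16*y + 96) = (y + 2)*(y + 3)*(y^3 - 2*y^2 - 16*y + 32) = (y + 2)*(y + 3)*(y + 4)*(y^2 - 6*y + 8) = (y - 2)*(y + 2)*(y + 3)*(y + 4)*(y - 4)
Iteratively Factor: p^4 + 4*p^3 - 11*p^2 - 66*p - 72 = (p - 4)*(p^3 + 8*p^2 + 21*p + 18) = (p - 4)*(p + 2)*(p^2 + 6*p + 9) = (p - 4)*(p + 2)*(p + 3)*(p + 3)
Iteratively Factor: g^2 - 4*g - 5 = (g + 1)*(g - 5)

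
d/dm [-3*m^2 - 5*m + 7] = -6*m - 5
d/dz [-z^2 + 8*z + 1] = 8 - 2*z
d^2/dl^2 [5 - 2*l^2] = -4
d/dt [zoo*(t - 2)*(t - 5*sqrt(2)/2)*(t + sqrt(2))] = nan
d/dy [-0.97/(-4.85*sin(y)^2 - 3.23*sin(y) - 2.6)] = -(9.409*sin(y) + 3.1331)*cos(y)/(4.85*sin(y)^2 + 3.23*sin(y) + 2.6)^2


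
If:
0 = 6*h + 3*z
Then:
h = -z/2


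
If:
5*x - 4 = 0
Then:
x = 4/5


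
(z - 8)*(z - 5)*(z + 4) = z^3 - 9*z^2 - 12*z + 160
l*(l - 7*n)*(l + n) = l^3 - 6*l^2*n - 7*l*n^2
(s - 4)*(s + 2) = s^2 - 2*s - 8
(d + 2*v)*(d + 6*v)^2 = d^3 + 14*d^2*v + 60*d*v^2 + 72*v^3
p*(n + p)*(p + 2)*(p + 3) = n*p^3 + 5*n*p^2 + 6*n*p + p^4 + 5*p^3 + 6*p^2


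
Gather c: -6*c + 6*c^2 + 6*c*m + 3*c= 6*c^2 + c*(6*m - 3)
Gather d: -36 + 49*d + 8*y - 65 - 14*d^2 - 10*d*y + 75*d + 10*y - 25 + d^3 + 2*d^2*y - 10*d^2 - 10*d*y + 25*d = d^3 + d^2*(2*y - 24) + d*(149 - 20*y) + 18*y - 126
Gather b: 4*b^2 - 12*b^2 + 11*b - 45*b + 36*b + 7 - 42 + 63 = -8*b^2 + 2*b + 28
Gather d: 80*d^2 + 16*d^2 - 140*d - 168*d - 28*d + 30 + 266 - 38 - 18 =96*d^2 - 336*d + 240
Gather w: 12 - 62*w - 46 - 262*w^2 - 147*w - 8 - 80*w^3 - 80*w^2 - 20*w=-80*w^3 - 342*w^2 - 229*w - 42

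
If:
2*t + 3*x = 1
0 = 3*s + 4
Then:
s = -4/3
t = 1/2 - 3*x/2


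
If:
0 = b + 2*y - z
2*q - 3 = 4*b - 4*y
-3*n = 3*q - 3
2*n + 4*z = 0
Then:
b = z - 1/6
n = -2*z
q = 2*z + 1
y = 1/12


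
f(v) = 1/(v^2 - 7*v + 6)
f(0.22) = 0.22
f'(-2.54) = 0.01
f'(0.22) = 0.32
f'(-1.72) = 0.02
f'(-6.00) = 0.00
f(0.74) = 0.73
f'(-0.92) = 0.05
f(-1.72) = 0.05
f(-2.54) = 0.03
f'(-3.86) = 0.01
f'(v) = (7 - 2*v)/(v^2 - 7*v + 6)^2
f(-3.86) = 0.02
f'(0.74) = 2.95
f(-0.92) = 0.08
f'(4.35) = -0.06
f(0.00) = 0.17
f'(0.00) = 0.19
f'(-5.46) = 0.00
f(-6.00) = 0.01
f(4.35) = -0.18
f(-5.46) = 0.01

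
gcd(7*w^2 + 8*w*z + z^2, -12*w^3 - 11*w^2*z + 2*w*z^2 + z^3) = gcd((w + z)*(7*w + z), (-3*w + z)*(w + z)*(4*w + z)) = w + z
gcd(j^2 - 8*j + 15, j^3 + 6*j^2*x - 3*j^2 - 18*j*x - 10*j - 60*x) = j - 5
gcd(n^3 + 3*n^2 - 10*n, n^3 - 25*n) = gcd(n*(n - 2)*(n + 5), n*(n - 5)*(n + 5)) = n^2 + 5*n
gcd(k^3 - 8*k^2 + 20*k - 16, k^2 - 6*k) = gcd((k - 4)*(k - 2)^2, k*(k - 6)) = 1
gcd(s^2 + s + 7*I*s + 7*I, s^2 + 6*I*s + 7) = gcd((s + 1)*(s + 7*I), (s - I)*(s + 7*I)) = s + 7*I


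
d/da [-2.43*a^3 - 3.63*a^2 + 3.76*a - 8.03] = -7.29*a^2 - 7.26*a + 3.76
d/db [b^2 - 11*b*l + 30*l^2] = 2*b - 11*l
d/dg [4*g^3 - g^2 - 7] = 2*g*(6*g - 1)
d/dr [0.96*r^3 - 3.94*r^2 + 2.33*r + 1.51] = 2.88*r^2 - 7.88*r + 2.33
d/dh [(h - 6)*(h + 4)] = 2*h - 2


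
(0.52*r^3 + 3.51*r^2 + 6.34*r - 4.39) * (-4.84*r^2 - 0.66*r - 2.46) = -2.5168*r^5 - 17.3316*r^4 - 34.2814*r^3 + 8.4286*r^2 - 12.699*r + 10.7994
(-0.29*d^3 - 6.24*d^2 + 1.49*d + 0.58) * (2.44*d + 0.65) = -0.7076*d^4 - 15.4141*d^3 - 0.4204*d^2 + 2.3837*d + 0.377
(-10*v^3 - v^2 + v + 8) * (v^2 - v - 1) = -10*v^5 + 9*v^4 + 12*v^3 + 8*v^2 - 9*v - 8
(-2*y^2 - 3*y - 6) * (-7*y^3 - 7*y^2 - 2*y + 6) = 14*y^5 + 35*y^4 + 67*y^3 + 36*y^2 - 6*y - 36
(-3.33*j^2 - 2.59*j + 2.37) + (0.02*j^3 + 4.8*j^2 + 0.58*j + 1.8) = 0.02*j^3 + 1.47*j^2 - 2.01*j + 4.17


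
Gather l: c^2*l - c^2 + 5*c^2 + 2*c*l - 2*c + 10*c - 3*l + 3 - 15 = 4*c^2 + 8*c + l*(c^2 + 2*c - 3) - 12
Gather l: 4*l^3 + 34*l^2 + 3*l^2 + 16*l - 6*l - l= 4*l^3 + 37*l^2 + 9*l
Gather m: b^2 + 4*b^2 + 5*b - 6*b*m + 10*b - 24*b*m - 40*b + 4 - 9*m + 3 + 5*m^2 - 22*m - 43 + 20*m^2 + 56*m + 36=5*b^2 - 25*b + 25*m^2 + m*(25 - 30*b)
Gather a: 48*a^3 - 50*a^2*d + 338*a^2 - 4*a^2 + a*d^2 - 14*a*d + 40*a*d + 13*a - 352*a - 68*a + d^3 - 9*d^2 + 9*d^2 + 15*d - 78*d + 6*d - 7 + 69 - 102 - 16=48*a^3 + a^2*(334 - 50*d) + a*(d^2 + 26*d - 407) + d^3 - 57*d - 56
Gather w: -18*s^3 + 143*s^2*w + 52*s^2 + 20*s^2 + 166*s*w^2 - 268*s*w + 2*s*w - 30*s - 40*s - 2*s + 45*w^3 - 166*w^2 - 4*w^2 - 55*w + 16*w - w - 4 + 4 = -18*s^3 + 72*s^2 - 72*s + 45*w^3 + w^2*(166*s - 170) + w*(143*s^2 - 266*s - 40)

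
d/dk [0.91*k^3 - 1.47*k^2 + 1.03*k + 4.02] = 2.73*k^2 - 2.94*k + 1.03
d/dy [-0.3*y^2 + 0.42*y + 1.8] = 0.42 - 0.6*y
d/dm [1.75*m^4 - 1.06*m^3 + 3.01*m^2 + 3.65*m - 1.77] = 7.0*m^3 - 3.18*m^2 + 6.02*m + 3.65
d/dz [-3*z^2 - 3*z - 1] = -6*z - 3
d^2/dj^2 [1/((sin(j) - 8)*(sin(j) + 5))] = (-4*sin(j)^4 + 9*sin(j)^3 - 163*sin(j)^2 + 102*sin(j) + 98)/((sin(j) - 8)^3*(sin(j) + 5)^3)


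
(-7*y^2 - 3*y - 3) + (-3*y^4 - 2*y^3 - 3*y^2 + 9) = -3*y^4 - 2*y^3 - 10*y^2 - 3*y + 6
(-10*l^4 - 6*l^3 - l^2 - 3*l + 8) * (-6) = 60*l^4 + 36*l^3 + 6*l^2 + 18*l - 48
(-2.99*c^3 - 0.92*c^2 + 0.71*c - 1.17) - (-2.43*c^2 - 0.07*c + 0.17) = -2.99*c^3 + 1.51*c^2 + 0.78*c - 1.34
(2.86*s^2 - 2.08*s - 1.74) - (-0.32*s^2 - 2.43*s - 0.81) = 3.18*s^2 + 0.35*s - 0.93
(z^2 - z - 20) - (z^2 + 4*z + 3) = -5*z - 23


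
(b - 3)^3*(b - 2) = b^4 - 11*b^3 + 45*b^2 - 81*b + 54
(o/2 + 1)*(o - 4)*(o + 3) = o^3/2 + o^2/2 - 7*o - 12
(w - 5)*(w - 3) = w^2 - 8*w + 15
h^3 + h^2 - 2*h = h*(h - 1)*(h + 2)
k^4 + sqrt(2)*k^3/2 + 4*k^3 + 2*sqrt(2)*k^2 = k^2*(k + 4)*(k + sqrt(2)/2)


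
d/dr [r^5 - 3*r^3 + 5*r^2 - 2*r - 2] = 5*r^4 - 9*r^2 + 10*r - 2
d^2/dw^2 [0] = 0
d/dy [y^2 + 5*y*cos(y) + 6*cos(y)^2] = -5*y*sin(y) + 2*y - 6*sin(2*y) + 5*cos(y)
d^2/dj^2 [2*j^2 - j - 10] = 4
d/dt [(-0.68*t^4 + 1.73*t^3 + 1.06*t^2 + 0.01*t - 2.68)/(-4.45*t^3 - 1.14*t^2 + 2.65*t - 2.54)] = (3.026*t^6 + 1.5504*t^5 - 2.6612*t^4 + 16.1668*t^3 - 46.1402*t^2 - 11.4952*t + 7.0766)/(19.8025*t^6 + 10.146*t^5 - 22.2854*t^4 + 16.564*t^3 + 12.8137*t^2 - 13.462*t + 6.4516)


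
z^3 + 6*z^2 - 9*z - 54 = (z - 3)*(z + 3)*(z + 6)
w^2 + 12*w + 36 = (w + 6)^2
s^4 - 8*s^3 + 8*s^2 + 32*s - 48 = (s - 6)*(s - 2)^2*(s + 2)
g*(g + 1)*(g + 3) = g^3 + 4*g^2 + 3*g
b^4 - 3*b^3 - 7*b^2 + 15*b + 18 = (b - 3)^2*(b + 1)*(b + 2)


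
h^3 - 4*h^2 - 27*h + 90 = (h - 6)*(h - 3)*(h + 5)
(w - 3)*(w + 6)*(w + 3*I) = w^3 + 3*w^2 + 3*I*w^2 - 18*w + 9*I*w - 54*I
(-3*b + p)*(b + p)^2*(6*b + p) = -18*b^4 - 33*b^3*p - 11*b^2*p^2 + 5*b*p^3 + p^4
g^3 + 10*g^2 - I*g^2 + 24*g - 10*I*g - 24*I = (g + 4)*(g + 6)*(g - I)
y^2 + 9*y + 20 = (y + 4)*(y + 5)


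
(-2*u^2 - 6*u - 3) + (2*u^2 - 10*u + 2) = -16*u - 1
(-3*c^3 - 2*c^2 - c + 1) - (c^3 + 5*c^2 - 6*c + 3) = -4*c^3 - 7*c^2 + 5*c - 2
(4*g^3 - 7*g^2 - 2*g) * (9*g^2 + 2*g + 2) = 36*g^5 - 55*g^4 - 24*g^3 - 18*g^2 - 4*g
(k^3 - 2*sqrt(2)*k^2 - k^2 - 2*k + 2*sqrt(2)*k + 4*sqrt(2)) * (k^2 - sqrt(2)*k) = k^5 - 3*sqrt(2)*k^4 - k^4 + 2*k^3 + 3*sqrt(2)*k^3 - 4*k^2 + 6*sqrt(2)*k^2 - 8*k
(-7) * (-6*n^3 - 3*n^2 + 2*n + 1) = 42*n^3 + 21*n^2 - 14*n - 7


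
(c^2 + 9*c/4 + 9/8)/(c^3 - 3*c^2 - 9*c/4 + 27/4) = (4*c + 3)/(2*(2*c^2 - 9*c + 9))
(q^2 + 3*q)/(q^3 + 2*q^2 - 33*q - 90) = q/(q^2 - q - 30)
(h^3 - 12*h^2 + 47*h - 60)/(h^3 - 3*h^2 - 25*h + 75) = (h - 4)/(h + 5)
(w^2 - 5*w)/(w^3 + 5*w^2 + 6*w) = (w - 5)/(w^2 + 5*w + 6)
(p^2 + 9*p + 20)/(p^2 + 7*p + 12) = (p + 5)/(p + 3)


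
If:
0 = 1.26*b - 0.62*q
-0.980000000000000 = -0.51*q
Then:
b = 0.95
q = 1.92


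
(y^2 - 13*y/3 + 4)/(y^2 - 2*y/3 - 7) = (3*y - 4)/(3*y + 7)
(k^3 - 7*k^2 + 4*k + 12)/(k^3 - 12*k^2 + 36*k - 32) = (k^2 - 5*k - 6)/(k^2 - 10*k + 16)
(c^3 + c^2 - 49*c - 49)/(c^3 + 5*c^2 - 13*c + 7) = (c^2 - 6*c - 7)/(c^2 - 2*c + 1)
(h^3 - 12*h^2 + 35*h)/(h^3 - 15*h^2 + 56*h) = (h - 5)/(h - 8)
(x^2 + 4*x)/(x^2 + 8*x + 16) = x/(x + 4)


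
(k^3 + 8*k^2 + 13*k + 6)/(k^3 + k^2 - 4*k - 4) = (k^2 + 7*k + 6)/(k^2 - 4)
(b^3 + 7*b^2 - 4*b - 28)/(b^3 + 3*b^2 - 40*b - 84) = (b - 2)/(b - 6)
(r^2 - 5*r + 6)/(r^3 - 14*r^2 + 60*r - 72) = (r - 3)/(r^2 - 12*r + 36)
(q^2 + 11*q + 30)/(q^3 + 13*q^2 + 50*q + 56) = (q^2 + 11*q + 30)/(q^3 + 13*q^2 + 50*q + 56)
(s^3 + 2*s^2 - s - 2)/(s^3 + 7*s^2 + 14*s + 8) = (s - 1)/(s + 4)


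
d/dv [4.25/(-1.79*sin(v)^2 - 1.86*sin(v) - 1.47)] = (15.215*sin(v) + 7.905)*cos(v)/(1.79*sin(v)^2 + 1.86*sin(v) + 1.47)^2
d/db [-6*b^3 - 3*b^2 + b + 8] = -18*b^2 - 6*b + 1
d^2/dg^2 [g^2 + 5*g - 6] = 2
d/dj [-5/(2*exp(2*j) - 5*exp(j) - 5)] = (20*exp(j) - 25)*exp(j)/(-2*exp(2*j) + 5*exp(j) + 5)^2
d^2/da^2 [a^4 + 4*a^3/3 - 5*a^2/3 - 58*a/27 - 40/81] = 12*a^2 + 8*a - 10/3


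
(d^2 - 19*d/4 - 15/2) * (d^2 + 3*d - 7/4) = d^4 - 7*d^3/4 - 47*d^2/2 - 227*d/16 + 105/8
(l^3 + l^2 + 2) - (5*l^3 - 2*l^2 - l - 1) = -4*l^3 + 3*l^2 + l + 3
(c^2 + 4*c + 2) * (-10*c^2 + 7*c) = -10*c^4 - 33*c^3 + 8*c^2 + 14*c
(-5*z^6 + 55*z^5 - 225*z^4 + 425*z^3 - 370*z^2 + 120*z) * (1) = -5*z^6 + 55*z^5 - 225*z^4 + 425*z^3 - 370*z^2 + 120*z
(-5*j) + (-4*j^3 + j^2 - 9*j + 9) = -4*j^3 + j^2 - 14*j + 9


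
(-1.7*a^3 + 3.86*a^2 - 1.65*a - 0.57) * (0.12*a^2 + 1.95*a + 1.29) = -0.204*a^5 - 2.8518*a^4 + 5.136*a^3 + 1.6935*a^2 - 3.24*a - 0.7353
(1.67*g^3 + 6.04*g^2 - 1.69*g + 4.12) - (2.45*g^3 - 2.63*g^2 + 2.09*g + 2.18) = -0.78*g^3 + 8.67*g^2 - 3.78*g + 1.94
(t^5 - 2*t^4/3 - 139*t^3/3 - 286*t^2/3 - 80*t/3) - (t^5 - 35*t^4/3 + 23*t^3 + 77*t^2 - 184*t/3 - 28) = 11*t^4 - 208*t^3/3 - 517*t^2/3 + 104*t/3 + 28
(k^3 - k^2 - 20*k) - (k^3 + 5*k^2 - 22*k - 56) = -6*k^2 + 2*k + 56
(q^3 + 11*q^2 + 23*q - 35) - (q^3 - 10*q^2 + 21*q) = 21*q^2 + 2*q - 35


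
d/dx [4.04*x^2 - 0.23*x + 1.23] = 8.08*x - 0.23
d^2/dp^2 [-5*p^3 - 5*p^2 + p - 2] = -30*p - 10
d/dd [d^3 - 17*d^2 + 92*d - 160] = 3*d^2 - 34*d + 92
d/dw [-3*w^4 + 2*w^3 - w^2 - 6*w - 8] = -12*w^3 + 6*w^2 - 2*w - 6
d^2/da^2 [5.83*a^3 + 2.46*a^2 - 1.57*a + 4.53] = 34.98*a + 4.92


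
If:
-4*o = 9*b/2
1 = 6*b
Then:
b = 1/6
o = -3/16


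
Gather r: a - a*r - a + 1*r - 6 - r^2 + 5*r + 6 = -r^2 + r*(6 - a)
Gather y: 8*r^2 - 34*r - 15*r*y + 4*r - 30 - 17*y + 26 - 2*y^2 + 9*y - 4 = 8*r^2 - 30*r - 2*y^2 + y*(-15*r - 8) - 8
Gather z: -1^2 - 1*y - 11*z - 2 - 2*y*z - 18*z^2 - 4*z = -y - 18*z^2 + z*(-2*y - 15) - 3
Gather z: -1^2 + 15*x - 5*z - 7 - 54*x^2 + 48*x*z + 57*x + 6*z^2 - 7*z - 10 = -54*x^2 + 72*x + 6*z^2 + z*(48*x - 12) - 18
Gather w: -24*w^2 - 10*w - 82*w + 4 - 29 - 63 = -24*w^2 - 92*w - 88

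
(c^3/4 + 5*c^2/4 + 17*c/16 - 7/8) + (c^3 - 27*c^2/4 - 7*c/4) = 5*c^3/4 - 11*c^2/2 - 11*c/16 - 7/8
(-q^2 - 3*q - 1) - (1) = -q^2 - 3*q - 2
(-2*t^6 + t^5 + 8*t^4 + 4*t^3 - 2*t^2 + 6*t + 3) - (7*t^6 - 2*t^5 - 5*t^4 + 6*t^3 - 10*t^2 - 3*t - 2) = -9*t^6 + 3*t^5 + 13*t^4 - 2*t^3 + 8*t^2 + 9*t + 5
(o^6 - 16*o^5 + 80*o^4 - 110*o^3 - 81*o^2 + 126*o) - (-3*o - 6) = o^6 - 16*o^5 + 80*o^4 - 110*o^3 - 81*o^2 + 129*o + 6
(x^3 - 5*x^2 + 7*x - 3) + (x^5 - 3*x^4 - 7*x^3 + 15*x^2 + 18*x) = x^5 - 3*x^4 - 6*x^3 + 10*x^2 + 25*x - 3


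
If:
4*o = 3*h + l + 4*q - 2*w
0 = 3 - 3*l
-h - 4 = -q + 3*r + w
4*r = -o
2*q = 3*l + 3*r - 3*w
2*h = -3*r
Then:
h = 9/7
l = 1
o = 24/7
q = 12/7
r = -6/7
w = -1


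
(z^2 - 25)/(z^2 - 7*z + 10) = (z + 5)/(z - 2)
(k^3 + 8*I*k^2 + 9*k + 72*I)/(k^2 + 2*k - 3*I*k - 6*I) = (k^2 + 11*I*k - 24)/(k + 2)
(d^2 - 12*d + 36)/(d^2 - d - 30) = (d - 6)/(d + 5)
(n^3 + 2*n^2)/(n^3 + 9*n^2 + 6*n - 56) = n^2*(n + 2)/(n^3 + 9*n^2 + 6*n - 56)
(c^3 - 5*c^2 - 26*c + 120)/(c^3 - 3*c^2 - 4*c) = (c^2 - c - 30)/(c*(c + 1))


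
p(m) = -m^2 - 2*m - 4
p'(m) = -2*m - 2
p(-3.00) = -7.00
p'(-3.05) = 4.10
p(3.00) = -19.00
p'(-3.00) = 4.00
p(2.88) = -18.05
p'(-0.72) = -0.56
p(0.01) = -4.02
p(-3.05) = -7.20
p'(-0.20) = -1.60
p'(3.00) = -8.00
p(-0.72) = -3.08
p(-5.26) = -21.15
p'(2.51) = -7.02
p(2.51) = -15.32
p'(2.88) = -7.76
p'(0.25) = -2.50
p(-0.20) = -3.64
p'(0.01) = -2.02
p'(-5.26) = 8.52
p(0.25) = -4.56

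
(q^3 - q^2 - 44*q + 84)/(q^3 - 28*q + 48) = (q^2 + q - 42)/(q^2 + 2*q - 24)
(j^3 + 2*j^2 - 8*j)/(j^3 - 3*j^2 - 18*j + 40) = j/(j - 5)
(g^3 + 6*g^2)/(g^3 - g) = g*(g + 6)/(g^2 - 1)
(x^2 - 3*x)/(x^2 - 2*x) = (x - 3)/(x - 2)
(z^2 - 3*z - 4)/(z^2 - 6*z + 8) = (z + 1)/(z - 2)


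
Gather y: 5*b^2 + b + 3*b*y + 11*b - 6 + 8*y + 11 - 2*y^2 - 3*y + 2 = 5*b^2 + 12*b - 2*y^2 + y*(3*b + 5) + 7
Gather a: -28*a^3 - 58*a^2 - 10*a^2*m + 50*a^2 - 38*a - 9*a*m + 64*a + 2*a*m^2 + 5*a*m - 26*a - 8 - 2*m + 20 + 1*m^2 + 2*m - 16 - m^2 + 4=-28*a^3 + a^2*(-10*m - 8) + a*(2*m^2 - 4*m)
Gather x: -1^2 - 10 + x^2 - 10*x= x^2 - 10*x - 11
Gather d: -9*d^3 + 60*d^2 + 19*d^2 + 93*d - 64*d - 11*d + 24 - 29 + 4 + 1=-9*d^3 + 79*d^2 + 18*d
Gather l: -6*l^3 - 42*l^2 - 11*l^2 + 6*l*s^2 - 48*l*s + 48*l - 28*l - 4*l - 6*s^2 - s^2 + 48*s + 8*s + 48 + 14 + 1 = -6*l^3 - 53*l^2 + l*(6*s^2 - 48*s + 16) - 7*s^2 + 56*s + 63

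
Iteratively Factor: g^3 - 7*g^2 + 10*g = (g)*(g^2 - 7*g + 10) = g*(g - 5)*(g - 2)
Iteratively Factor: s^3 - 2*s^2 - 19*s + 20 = (s - 1)*(s^2 - s - 20) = (s - 5)*(s - 1)*(s + 4)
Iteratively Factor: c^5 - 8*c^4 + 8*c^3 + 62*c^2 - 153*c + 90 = (c - 3)*(c^4 - 5*c^3 - 7*c^2 + 41*c - 30) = (c - 3)*(c - 1)*(c^3 - 4*c^2 - 11*c + 30) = (c - 3)*(c - 1)*(c + 3)*(c^2 - 7*c + 10) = (c - 5)*(c - 3)*(c - 1)*(c + 3)*(c - 2)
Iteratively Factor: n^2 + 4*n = (n + 4)*(n)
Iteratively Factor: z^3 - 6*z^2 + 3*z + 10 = (z - 2)*(z^2 - 4*z - 5) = (z - 5)*(z - 2)*(z + 1)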